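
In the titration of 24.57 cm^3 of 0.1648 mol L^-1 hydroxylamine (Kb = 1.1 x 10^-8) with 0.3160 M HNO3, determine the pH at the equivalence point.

3.50

n(NH2OH) = 0.1648 x 0.02457 = 0.004049 mol; V(HNO3) at equivalence = 0.004049/0.3160 = 0.01281 L.
At equivalence the base is fully converted to NH3OH+; total volume = 0.03738 L, so [NH3OH+] = 0.004049/0.03738 = 0.1083 M.
Ka(NH3OH+) = Kw/Kb = 1.0e-14 / 1.1 x 10^-8 = 9.09e-7.
[H^+] = sqrt(Ka x [NH3OH+]) = sqrt(9.09e-7 x 0.1083) = 0.000314 M.
pH = -log(0.000314) = 3.50.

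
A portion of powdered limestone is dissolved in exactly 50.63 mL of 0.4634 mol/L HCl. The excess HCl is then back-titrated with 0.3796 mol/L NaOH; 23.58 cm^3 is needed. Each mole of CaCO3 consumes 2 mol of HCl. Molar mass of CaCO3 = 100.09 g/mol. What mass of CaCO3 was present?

Total n(HCl) added = 0.4634 x 0.05063 = 0.02346 mol.
n(NaOH) used = 0.3796 x 0.02358 = 0.008951 mol, which equals the excess n(HCl).
So n(HCl) consumed by the sample = 0.02346 - 0.008951 = 0.01451 mol.
n(CaCO3) = 0.01451 / 2 = 0.007255 mol.
mass = 0.007255 mol x 100.09 g/mol = 0.726 g.

0.726 g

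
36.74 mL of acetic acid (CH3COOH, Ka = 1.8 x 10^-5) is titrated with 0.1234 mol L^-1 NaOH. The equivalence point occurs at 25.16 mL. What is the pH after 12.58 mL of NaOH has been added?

12.58 mL is exactly half the equivalence volume (25.16/2), i.e. the half-equivalence point.
There, n(HA) = n(A^-), so pH = pKa = -log(1.8 x 10^-5) = 4.74.

4.74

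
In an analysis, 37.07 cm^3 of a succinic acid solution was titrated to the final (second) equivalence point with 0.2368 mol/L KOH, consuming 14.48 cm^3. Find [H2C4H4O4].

0.0462 M

n(KOH) = 0.2368 x 0.01448 = 0.003429 mol.
At the final (second) equivalence point, 2 mol OH^- react per mol H2C4H4O4, so n(H2C4H4O4) = 0.003429 / 2 = 0.001714 mol.
[H2C4H4O4] = 0.001714 / 0.03707 L = 0.0462 M.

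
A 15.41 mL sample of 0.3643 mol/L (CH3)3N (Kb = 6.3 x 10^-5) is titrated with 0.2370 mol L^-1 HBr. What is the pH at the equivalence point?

5.32

n((CH3)3N) = 0.3643 x 0.01541 = 0.005614 mol; V(HBr) at equivalence = 0.005614/0.2370 = 0.02369 L.
At equivalence the base is fully converted to (CH3)3NH+; total volume = 0.03910 L, so [(CH3)3NH+] = 0.005614/0.03910 = 0.1436 M.
Ka((CH3)3NH+) = Kw/Kb = 1.0e-14 / 6.3 x 10^-5 = 1.59e-10.
[H^+] = sqrt(Ka x [(CH3)3NH+]) = sqrt(1.59e-10 x 0.1436) = 4.77e-6 M.
pH = -log(4.77e-6) = 5.32.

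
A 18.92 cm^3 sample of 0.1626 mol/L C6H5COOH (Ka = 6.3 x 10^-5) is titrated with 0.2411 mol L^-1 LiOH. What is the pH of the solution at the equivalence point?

8.59

n(C6H5COOH) = 0.1626 x 0.01892 = 0.003076 mol; V(LiOH) at equivalence = 0.003076/0.2411 = 0.01276 L.
At equivalence all the acid is converted to C6H5COO-; total volume = 0.01892 + 0.01276 = 0.03168 L, so [C6H5COO-] = 0.003076/0.03168 = 0.09711 M.
Kb = Kw/Ka = 1.0e-14 / 6.3 x 10^-5 = 1.59e-10.
[OH^-] = sqrt(Kb x [C6H5COO-]) = sqrt(1.59e-10 x 0.09711) = 3.93e-6 M.
pOH = 5.41, so pH = 14.00 - 5.41 = 8.59.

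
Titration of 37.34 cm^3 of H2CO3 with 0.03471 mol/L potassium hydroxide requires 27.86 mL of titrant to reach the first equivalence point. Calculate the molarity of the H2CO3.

0.0259 M

n(KOH) = 0.03471 x 0.02786 = 0.0009670 mol.
At the first equivalence point, 1 mol OH^- react per mol H2CO3, so n(H2CO3) = 0.0009670 / 1 = 0.0009670 mol.
[H2CO3] = 0.0009670 / 0.03734 L = 0.0259 M.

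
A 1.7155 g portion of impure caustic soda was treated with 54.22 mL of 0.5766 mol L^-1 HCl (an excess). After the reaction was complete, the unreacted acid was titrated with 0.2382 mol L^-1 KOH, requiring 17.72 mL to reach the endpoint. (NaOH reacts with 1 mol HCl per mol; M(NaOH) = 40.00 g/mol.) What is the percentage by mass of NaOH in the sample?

63.1%

Total n(HCl) added = 0.5766 x 0.05422 = 0.03126 mol.
n(KOH) used = 0.2382 x 0.01772 = 0.004221 mol, which equals the excess n(HCl).
So n(HCl) consumed by the sample = 0.03126 - 0.004221 = 0.02704 mol.
n(NaOH) = 0.02704 / 1 = 0.02704 mol.
mass NaOH = 0.02704 x 40.00 = 1.082 g, so %NaOH = 1.082/1.7155 x 100 = 63.1%.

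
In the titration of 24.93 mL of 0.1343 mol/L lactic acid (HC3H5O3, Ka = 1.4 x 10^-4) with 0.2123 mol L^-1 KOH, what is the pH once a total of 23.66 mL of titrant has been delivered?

12.54

n(acid) = 0.1343 x 0.02493 = 0.003348 mol; n(KOH) added = 0.2123 x 0.02366 = 0.005023 mol.
Base is in excess by 0.005023 - 0.003348 = 0.001675 mol in a total volume of 0.04859 L.
[OH^-] = 0.001675/0.04859 = 0.03447 M, so pOH = 1.46 and pH = 14.00 - 1.46 = 12.54.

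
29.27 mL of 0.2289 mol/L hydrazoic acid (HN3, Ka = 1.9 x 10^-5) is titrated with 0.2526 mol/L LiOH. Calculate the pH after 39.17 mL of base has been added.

12.67

n(acid) = 0.2289 x 0.02927 = 0.006700 mol; n(LiOH) added = 0.2526 x 0.03917 = 0.009894 mol.
Base is in excess by 0.009894 - 0.006700 = 0.003194 mol in a total volume of 0.06844 L.
[OH^-] = 0.003194/0.06844 = 0.04668 M, so pOH = 1.33 and pH = 14.00 - 1.33 = 12.67.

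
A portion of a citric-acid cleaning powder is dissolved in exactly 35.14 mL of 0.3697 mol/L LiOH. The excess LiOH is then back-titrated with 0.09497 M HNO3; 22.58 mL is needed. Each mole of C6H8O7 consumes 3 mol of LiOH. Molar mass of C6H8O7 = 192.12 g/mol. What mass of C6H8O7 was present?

Total n(LiOH) added = 0.3697 x 0.03514 = 0.01299 mol.
n(HNO3) used = 0.09497 x 0.02258 = 0.002144 mol, which equals the excess n(LiOH).
So n(LiOH) consumed by the sample = 0.01299 - 0.002144 = 0.01085 mol.
n(C6H8O7) = 0.01085 / 3 = 0.003616 mol.
mass = 0.003616 mol x 192.12 g/mol = 0.695 g.

0.695 g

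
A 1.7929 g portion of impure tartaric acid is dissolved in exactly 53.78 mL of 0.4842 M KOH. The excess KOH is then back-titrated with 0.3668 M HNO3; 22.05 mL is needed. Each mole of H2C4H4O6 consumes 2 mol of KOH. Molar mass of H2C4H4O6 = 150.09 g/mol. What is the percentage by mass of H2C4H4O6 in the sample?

75.1%

Total n(KOH) added = 0.4842 x 0.05378 = 0.02604 mol.
n(HNO3) used = 0.3668 x 0.02205 = 0.008088 mol, which equals the excess n(KOH).
So n(KOH) consumed by the sample = 0.02604 - 0.008088 = 0.01795 mol.
n(H2C4H4O6) = 0.01795 / 2 = 0.008976 mol.
mass H2C4H4O6 = 0.008976 x 150.09 = 1.347 g, so %H2C4H4O6 = 1.347/1.7929 x 100 = 75.1%.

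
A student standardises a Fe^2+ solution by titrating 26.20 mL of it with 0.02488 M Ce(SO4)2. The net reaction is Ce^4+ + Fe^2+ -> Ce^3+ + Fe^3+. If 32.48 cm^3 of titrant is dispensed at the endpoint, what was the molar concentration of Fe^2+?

0.0308 M

n(Ce(SO4)2) = 0.02488 x 0.03248 = 0.0008081 mol.
From the balanced equation, 1 mol Ce(SO4)2 reacts with 1 mol Fe^2+, so n(Fe^2+) = 0.0008081 x 1/1 = 0.0008081 mol.
[Fe^2+] = 0.0008081 / 0.02620 L = 0.0308 M.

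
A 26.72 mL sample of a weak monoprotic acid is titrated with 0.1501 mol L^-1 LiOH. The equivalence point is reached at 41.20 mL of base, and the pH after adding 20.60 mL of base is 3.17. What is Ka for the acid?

6.8 x 10^-4

20.60 mL is half of the equivalence volume, so this is the half-equivalence point where [HA] = [A^-].
At half-equivalence pH = pKa, so pKa = 3.17.
Ka = 10^(-3.17) = 6.8 x 10^-4.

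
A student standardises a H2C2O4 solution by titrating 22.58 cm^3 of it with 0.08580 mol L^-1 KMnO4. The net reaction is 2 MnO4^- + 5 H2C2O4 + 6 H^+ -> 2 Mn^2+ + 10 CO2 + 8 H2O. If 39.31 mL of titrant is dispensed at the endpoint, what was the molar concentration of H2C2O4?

0.373 M

n(KMnO4) = 0.08580 x 0.03931 = 0.003373 mol.
From the balanced equation, 2 mol KMnO4 reacts with 5 mol H2C2O4, so n(H2C2O4) = 0.003373 x 5/2 = 0.008432 mol.
[H2C2O4] = 0.008432 / 0.02258 L = 0.373 M.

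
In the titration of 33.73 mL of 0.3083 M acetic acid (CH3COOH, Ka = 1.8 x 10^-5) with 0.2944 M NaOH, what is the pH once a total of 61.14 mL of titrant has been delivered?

12.90

n(acid) = 0.3083 x 0.03373 = 0.01040 mol; n(NaOH) added = 0.2944 x 0.06114 = 0.01800 mol.
Base is in excess by 0.01800 - 0.01040 = 0.007601 mol in a total volume of 0.09487 L.
[OH^-] = 0.007601/0.09487 = 0.08012 M, so pOH = 1.10 and pH = 14.00 - 1.10 = 12.90.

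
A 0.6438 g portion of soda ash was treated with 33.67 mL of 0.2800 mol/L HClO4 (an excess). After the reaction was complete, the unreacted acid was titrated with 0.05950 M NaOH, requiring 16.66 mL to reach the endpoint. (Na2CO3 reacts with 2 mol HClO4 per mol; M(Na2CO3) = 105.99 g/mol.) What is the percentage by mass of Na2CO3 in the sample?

69.4%

Total n(HClO4) added = 0.2800 x 0.03367 = 0.009428 mol.
n(NaOH) used = 0.05950 x 0.01666 = 0.0009913 mol, which equals the excess n(HClO4).
So n(HClO4) consumed by the sample = 0.009428 - 0.0009913 = 0.008436 mol.
n(Na2CO3) = 0.008436 / 2 = 0.004218 mol.
mass Na2CO3 = 0.004218 x 105.99 = 0.4471 g, so %Na2CO3 = 0.4471/0.6438 x 100 = 69.4%.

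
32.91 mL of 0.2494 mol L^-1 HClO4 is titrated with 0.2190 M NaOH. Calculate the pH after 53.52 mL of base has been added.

n(acid) = 0.2494 x 0.03291 = 0.008208 mol; n(NaOH) added = 0.2190 x 0.05352 = 0.01172 mol.
Base is in excess by 0.01172 - 0.008208 = 0.003513 mol in a total volume of 0.08643 L.
[OH^-] = 0.003513/0.08643 = 0.04065 M, so pOH = 1.39 and pH = 14.00 - 1.39 = 12.61.

12.61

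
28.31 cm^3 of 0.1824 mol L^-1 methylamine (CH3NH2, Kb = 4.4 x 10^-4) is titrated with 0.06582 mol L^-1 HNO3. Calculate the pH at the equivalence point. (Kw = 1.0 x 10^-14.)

n(CH3NH2) = 0.1824 x 0.02831 = 0.005164 mol; V(HNO3) at equivalence = 0.005164/0.06582 = 0.07845 L.
At equivalence the base is fully converted to CH3NH3+; total volume = 0.1068 L, so [CH3NH3+] = 0.005164/0.1068 = 0.04837 M.
Ka(CH3NH3+) = Kw/Kb = 1.0e-14 / 4.4 x 10^-4 = 2.27e-11.
[H^+] = sqrt(Ka x [CH3NH3+]) = sqrt(2.27e-11 x 0.04837) = 1.05e-6 M.
pH = -log(1.05e-6) = 5.98.

5.98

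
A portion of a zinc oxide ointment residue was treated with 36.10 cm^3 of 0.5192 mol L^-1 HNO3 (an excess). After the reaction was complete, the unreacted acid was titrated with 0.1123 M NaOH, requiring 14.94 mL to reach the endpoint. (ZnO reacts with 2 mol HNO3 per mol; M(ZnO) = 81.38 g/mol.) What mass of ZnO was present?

0.694 g

Total n(HNO3) added = 0.5192 x 0.03610 = 0.01874 mol.
n(NaOH) used = 0.1123 x 0.01494 = 0.001678 mol, which equals the excess n(HNO3).
So n(HNO3) consumed by the sample = 0.01874 - 0.001678 = 0.01707 mol.
n(ZnO) = 0.01707 / 2 = 0.008533 mol.
mass = 0.008533 mol x 81.38 g/mol = 0.694 g.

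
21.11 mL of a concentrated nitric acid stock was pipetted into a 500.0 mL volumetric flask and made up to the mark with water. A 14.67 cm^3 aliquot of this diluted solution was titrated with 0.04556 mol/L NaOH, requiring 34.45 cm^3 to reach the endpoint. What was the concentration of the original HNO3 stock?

n(NaOH) = 0.04556 x 0.03445 = 0.001570 mol.
n(HNO3) in the aliquot = 0.001570 mol.
[diluted HNO3] = 0.001570 / 0.01467 = 0.1070 M.
Dilution factor = 500.0/21.11 = 23.69, so [stock] = 0.1070 x 23.69 = 2.53 M.

2.53 M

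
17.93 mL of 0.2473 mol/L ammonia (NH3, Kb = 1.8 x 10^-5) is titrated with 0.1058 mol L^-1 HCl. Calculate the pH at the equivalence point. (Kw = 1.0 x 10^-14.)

n(NH3) = 0.2473 x 0.01793 = 0.004434 mol; V(HCl) at equivalence = 0.004434/0.1058 = 0.04191 L.
At equivalence the base is fully converted to NH4+; total volume = 0.05984 L, so [NH4+] = 0.004434/0.05984 = 0.07410 M.
Ka(NH4+) = Kw/Kb = 1.0e-14 / 1.8 x 10^-5 = 5.56e-10.
[H^+] = sqrt(Ka x [NH4+]) = sqrt(5.56e-10 x 0.07410) = 6.42e-6 M.
pH = -log(6.42e-6) = 5.19.

5.19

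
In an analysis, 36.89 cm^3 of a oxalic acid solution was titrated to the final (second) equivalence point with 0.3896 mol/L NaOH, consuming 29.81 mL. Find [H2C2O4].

n(NaOH) = 0.3896 x 0.02981 = 0.01161 mol.
At the final (second) equivalence point, 2 mol OH^- react per mol H2C2O4, so n(H2C2O4) = 0.01161 / 2 = 0.005807 mol.
[H2C2O4] = 0.005807 / 0.03689 L = 0.157 M.

0.157 M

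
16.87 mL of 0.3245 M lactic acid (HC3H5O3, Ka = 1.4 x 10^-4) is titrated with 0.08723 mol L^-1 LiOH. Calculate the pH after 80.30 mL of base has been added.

12.20

n(acid) = 0.3245 x 0.01687 = 0.005474 mol; n(LiOH) added = 0.08723 x 0.08030 = 0.007005 mol.
Base is in excess by 0.007005 - 0.005474 = 0.001530 mol in a total volume of 0.09717 L.
[OH^-] = 0.001530/0.09717 = 0.01575 M, so pOH = 1.80 and pH = 14.00 - 1.80 = 12.20.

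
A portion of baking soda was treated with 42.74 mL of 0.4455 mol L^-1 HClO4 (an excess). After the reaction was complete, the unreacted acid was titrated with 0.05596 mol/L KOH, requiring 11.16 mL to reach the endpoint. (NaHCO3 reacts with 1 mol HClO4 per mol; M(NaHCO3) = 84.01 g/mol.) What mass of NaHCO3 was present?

1.55 g

Total n(HClO4) added = 0.4455 x 0.04274 = 0.01904 mol.
n(KOH) used = 0.05596 x 0.01116 = 0.0006245 mol, which equals the excess n(HClO4).
So n(HClO4) consumed by the sample = 0.01904 - 0.0006245 = 0.01842 mol.
n(NaHCO3) = 0.01842 / 1 = 0.01842 mol.
mass = 0.01842 mol x 84.01 g/mol = 1.55 g.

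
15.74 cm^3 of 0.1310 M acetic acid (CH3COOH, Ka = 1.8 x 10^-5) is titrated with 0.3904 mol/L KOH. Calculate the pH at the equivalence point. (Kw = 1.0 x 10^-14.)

n(CH3COOH) = 0.1310 x 0.01574 = 0.002062 mol; V(KOH) at equivalence = 0.002062/0.3904 = 0.005282 L.
At equivalence all the acid is converted to CH3COO-; total volume = 0.01574 + 0.005282 = 0.02102 L, so [CH3COO-] = 0.002062/0.02102 = 0.09809 M.
Kb = Kw/Ka = 1.0e-14 / 1.8 x 10^-5 = 5.56e-10.
[OH^-] = sqrt(Kb x [CH3COO-]) = sqrt(5.56e-10 x 0.09809) = 7.38e-6 M.
pOH = 5.13, so pH = 14.00 - 5.13 = 8.87.

8.87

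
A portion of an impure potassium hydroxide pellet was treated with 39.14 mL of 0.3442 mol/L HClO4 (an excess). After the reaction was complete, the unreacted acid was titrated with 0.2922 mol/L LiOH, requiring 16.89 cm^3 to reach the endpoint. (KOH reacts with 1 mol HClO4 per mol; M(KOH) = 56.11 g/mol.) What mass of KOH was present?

Total n(HClO4) added = 0.3442 x 0.03914 = 0.01347 mol.
n(LiOH) used = 0.2922 x 0.01689 = 0.004935 mol, which equals the excess n(HClO4).
So n(HClO4) consumed by the sample = 0.01347 - 0.004935 = 0.008537 mol.
n(KOH) = 0.008537 / 1 = 0.008537 mol.
mass = 0.008537 mol x 56.11 g/mol = 0.479 g.

0.479 g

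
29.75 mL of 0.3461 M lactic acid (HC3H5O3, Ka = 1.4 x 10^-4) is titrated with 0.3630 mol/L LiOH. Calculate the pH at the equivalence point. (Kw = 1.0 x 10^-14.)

n(HC3H5O3) = 0.3461 x 0.02975 = 0.01030 mol; V(LiOH) at equivalence = 0.01030/0.3630 = 0.02836 L.
At equivalence all the acid is converted to C3H5O3-; total volume = 0.02975 + 0.02836 = 0.05811 L, so [C3H5O3-] = 0.01030/0.05811 = 0.1772 M.
Kb = Kw/Ka = 1.0e-14 / 1.4 x 10^-4 = 7.14e-11.
[OH^-] = sqrt(Kb x [C3H5O3-]) = sqrt(7.14e-11 x 0.1772) = 3.56e-6 M.
pOH = 5.45, so pH = 14.00 - 5.45 = 8.55.

8.55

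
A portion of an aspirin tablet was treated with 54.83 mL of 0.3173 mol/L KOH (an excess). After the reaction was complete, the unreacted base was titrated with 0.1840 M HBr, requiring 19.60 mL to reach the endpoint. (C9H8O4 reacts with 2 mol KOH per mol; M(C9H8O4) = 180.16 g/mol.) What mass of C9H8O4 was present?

Total n(KOH) added = 0.3173 x 0.05483 = 0.01740 mol.
n(HBr) used = 0.1840 x 0.01960 = 0.003606 mol, which equals the excess n(KOH).
So n(KOH) consumed by the sample = 0.01740 - 0.003606 = 0.01379 mol.
n(C9H8O4) = 0.01379 / 2 = 0.006896 mol.
mass = 0.006896 mol x 180.16 g/mol = 1.24 g.

1.24 g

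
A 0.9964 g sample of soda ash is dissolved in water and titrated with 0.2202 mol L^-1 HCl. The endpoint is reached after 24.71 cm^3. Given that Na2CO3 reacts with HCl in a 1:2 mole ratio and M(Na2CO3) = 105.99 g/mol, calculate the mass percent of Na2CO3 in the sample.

n(HCl) = 0.2202 x 0.02471 = 0.005441 mol.
n(Na2CO3) = 0.005441 / 2 = 0.002721 mol.
mass of Na2CO3 = 0.002721 x 105.99 = 0.2884 g.
% purity = 0.2884 / 0.9964 x 100 = 28.9%.

28.9%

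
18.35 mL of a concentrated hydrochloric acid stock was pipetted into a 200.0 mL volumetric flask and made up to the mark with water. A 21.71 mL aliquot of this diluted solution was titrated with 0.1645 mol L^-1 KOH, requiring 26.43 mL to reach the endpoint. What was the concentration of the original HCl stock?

n(KOH) = 0.1645 x 0.02643 = 0.004348 mol.
n(HCl) in the aliquot = 0.004348 mol.
[diluted HCl] = 0.004348 / 0.02171 = 0.2003 M.
Dilution factor = 200.0/18.35 = 10.90, so [stock] = 0.2003 x 10.90 = 2.18 M.

2.18 M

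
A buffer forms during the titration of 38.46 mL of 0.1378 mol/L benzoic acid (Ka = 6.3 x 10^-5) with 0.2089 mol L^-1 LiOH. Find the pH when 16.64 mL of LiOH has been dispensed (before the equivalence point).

4.48

Initial n(C6H5COOH) = 0.1378 x 0.03846 = 0.005300 mol.
n(LiOH) added = 0.2089 x 0.01664 = 0.003476 mol, converting that many moles of C6H5COOH to C6H5COO-.
Remaining n(C6H5COOH) = 0.001824 mol; n(C6H5COO-) = 0.003476 mol.
By Henderson-Hasselbalch, pH = pKa + log([A^-]/[HA]) = 4.20 + log(0.003476/0.001824) = 4.20 + (+0.28) = 4.48.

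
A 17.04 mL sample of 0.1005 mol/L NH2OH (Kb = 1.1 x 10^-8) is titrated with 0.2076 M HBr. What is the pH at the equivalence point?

3.61

n(NH2OH) = 0.1005 x 0.01704 = 0.001713 mol; V(HBr) at equivalence = 0.001713/0.2076 = 0.008249 L.
At equivalence the base is fully converted to NH3OH+; total volume = 0.02529 L, so [NH3OH+] = 0.001713/0.02529 = 0.06772 M.
Ka(NH3OH+) = Kw/Kb = 1.0e-14 / 1.1 x 10^-8 = 9.09e-7.
[H^+] = sqrt(Ka x [NH3OH+]) = sqrt(9.09e-7 x 0.06772) = 0.000248 M.
pH = -log(0.000248) = 3.61.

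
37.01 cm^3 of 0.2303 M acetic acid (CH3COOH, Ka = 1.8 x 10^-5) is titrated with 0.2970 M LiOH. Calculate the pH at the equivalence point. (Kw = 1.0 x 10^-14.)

n(CH3COOH) = 0.2303 x 0.03701 = 0.008523 mol; V(LiOH) at equivalence = 0.008523/0.2970 = 0.02870 L.
At equivalence all the acid is converted to CH3COO-; total volume = 0.03701 + 0.02870 = 0.06571 L, so [CH3COO-] = 0.008523/0.06571 = 0.1297 M.
Kb = Kw/Ka = 1.0e-14 / 1.8 x 10^-5 = 5.56e-10.
[OH^-] = sqrt(Kb x [CH3COO-]) = sqrt(5.56e-10 x 0.1297) = 8.49e-6 M.
pOH = 5.07, so pH = 14.00 - 5.07 = 8.93.

8.93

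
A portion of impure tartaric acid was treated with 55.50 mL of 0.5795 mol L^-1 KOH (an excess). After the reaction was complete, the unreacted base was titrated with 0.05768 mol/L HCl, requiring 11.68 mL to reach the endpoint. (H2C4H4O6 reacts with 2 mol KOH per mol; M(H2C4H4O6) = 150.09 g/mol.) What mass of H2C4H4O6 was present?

2.36 g

Total n(KOH) added = 0.5795 x 0.05550 = 0.03216 mol.
n(HCl) used = 0.05768 x 0.01168 = 0.0006737 mol, which equals the excess n(KOH).
So n(KOH) consumed by the sample = 0.03216 - 0.0006737 = 0.03149 mol.
n(H2C4H4O6) = 0.03149 / 2 = 0.01574 mol.
mass = 0.01574 mol x 150.09 g/mol = 2.36 g.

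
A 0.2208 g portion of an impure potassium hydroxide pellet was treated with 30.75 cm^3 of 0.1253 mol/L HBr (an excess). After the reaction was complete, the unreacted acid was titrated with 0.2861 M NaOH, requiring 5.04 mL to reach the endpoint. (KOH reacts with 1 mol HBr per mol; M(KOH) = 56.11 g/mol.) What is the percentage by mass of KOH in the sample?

Total n(HBr) added = 0.1253 x 0.03075 = 0.003853 mol.
n(NaOH) used = 0.2861 x 0.005040 = 0.001442 mol, which equals the excess n(HBr).
So n(HBr) consumed by the sample = 0.003853 - 0.001442 = 0.002411 mol.
n(KOH) = 0.002411 / 1 = 0.002411 mol.
mass KOH = 0.002411 x 56.11 = 0.1353 g, so %KOH = 0.1353/0.2208 x 100 = 61.3%.

61.3%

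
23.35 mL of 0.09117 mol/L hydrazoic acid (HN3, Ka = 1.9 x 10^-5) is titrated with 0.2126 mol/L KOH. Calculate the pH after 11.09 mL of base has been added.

n(acid) = 0.09117 x 0.02335 = 0.002129 mol; n(KOH) added = 0.2126 x 0.01109 = 0.002358 mol.
Base is in excess by 0.002358 - 0.002129 = 0.0002289 mol in a total volume of 0.03444 L.
[OH^-] = 0.0002289/0.03444 = 0.006647 M, so pOH = 2.18 and pH = 14.00 - 2.18 = 11.82.

11.82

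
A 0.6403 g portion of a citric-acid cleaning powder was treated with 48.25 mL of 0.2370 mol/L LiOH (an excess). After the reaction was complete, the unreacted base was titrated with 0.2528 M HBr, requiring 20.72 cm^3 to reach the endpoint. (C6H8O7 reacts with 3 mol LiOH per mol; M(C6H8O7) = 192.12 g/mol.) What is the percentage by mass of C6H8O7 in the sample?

62.0%

Total n(LiOH) added = 0.2370 x 0.04825 = 0.01144 mol.
n(HBr) used = 0.2528 x 0.02072 = 0.005238 mol, which equals the excess n(LiOH).
So n(LiOH) consumed by the sample = 0.01144 - 0.005238 = 0.006197 mol.
n(C6H8O7) = 0.006197 / 3 = 0.002066 mol.
mass C6H8O7 = 0.002066 x 192.12 = 0.3969 g, so %C6H8O7 = 0.3969/0.6403 x 100 = 62.0%.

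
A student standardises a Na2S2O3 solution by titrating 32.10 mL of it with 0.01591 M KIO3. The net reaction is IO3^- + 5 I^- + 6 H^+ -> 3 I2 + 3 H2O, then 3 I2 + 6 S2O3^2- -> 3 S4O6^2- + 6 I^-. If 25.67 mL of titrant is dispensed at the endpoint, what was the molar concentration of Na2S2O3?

0.0763 M

n(KIO3) = 0.01591 x 0.02567 = 0.0004084 mol.
From the balanced equation, 1 mol KIO3 reacts with 6 mol Na2S2O3, so n(Na2S2O3) = 0.0004084 x 6/1 = 0.002450 mol.
[Na2S2O3] = 0.002450 / 0.03210 L = 0.0763 M.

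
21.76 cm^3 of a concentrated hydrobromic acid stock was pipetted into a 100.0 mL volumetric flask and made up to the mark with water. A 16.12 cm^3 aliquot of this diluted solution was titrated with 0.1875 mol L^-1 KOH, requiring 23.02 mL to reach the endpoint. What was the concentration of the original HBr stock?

n(KOH) = 0.1875 x 0.02302 = 0.004316 mol.
n(HBr) in the aliquot = 0.004316 mol.
[diluted HBr] = 0.004316 / 0.01612 = 0.2678 M.
Dilution factor = 100.0/21.76 = 4.596, so [stock] = 0.2678 x 4.596 = 1.23 M.

1.23 M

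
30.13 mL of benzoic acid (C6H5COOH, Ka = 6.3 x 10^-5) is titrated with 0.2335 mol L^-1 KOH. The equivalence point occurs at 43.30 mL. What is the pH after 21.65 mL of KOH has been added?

4.20

21.65 mL is exactly half the equivalence volume (43.30/2), i.e. the half-equivalence point.
There, n(HA) = n(A^-), so pH = pKa = -log(6.3 x 10^-5) = 4.20.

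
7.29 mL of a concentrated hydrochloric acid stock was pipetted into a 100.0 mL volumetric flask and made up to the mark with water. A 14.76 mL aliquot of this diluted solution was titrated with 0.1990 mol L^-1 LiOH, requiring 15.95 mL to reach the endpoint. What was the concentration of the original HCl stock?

n(LiOH) = 0.1990 x 0.01595 = 0.003174 mol.
n(HCl) in the aliquot = 0.003174 mol.
[diluted HCl] = 0.003174 / 0.01476 = 0.2150 M.
Dilution factor = 100.0/7.290 = 13.72, so [stock] = 0.2150 x 13.72 = 2.95 M.

2.95 M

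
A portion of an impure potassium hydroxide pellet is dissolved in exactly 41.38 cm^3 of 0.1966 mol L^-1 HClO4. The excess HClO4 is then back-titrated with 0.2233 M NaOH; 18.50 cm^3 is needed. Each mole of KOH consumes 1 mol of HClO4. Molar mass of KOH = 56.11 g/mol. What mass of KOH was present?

Total n(HClO4) added = 0.1966 x 0.04138 = 0.008135 mol.
n(NaOH) used = 0.2233 x 0.01850 = 0.004131 mol, which equals the excess n(HClO4).
So n(HClO4) consumed by the sample = 0.008135 - 0.004131 = 0.004004 mol.
n(KOH) = 0.004004 / 1 = 0.004004 mol.
mass = 0.004004 mol x 56.11 g/mol = 0.225 g.

0.225 g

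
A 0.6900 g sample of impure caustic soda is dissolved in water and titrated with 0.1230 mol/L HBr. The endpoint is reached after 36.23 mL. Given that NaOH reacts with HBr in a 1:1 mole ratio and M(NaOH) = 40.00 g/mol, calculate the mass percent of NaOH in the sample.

25.8%

n(HBr) = 0.1230 x 0.03623 = 0.004456 mol.
n(NaOH) = 0.004456 / 1 = 0.004456 mol.
mass of NaOH = 0.004456 x 40.00 = 0.1783 g.
% purity = 0.1783 / 0.6900 x 100 = 25.8%.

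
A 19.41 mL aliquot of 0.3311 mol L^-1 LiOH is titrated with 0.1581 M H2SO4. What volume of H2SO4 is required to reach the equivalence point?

n(LiOH) = 0.3311 mol/L x 0.01941 L = 0.006427 mol.
The neutralisation is 2 LiOH : 1 H2SO4, so n(H2SO4) = 0.006427 x 1/2 = 0.003213 mol.
V(H2SO4) = 0.003213 / 0.1581 = 0.02032 L = 20.3 mL.

20.3 mL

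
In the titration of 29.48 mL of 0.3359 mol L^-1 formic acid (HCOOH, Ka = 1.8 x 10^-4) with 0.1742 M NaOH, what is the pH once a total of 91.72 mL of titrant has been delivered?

n(acid) = 0.3359 x 0.02948 = 0.009902 mol; n(NaOH) added = 0.1742 x 0.09172 = 0.01598 mol.
Base is in excess by 0.01598 - 0.009902 = 0.006075 mol in a total volume of 0.1212 L.
[OH^-] = 0.006075/0.1212 = 0.05013 M, so pOH = 1.30 and pH = 14.00 - 1.30 = 12.70.

12.70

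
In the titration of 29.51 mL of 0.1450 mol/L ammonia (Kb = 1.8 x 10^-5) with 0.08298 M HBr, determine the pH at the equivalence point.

5.27

n(NH3) = 0.1450 x 0.02951 = 0.004279 mol; V(HBr) at equivalence = 0.004279/0.08298 = 0.05157 L.
At equivalence the base is fully converted to NH4+; total volume = 0.08108 L, so [NH4+] = 0.004279/0.08108 = 0.05278 M.
Ka(NH4+) = Kw/Kb = 1.0e-14 / 1.8 x 10^-5 = 5.56e-10.
[H^+] = sqrt(Ka x [NH4+]) = sqrt(5.56e-10 x 0.05278) = 5.41e-6 M.
pH = -log(5.41e-6) = 5.27.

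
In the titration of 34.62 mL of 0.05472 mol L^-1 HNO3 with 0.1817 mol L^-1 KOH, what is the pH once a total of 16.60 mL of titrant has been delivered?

12.34

n(acid) = 0.05472 x 0.03462 = 0.001894 mol; n(KOH) added = 0.1817 x 0.01660 = 0.003016 mol.
Base is in excess by 0.003016 - 0.001894 = 0.001122 mol in a total volume of 0.05122 L.
[OH^-] = 0.001122/0.05122 = 0.02190 M, so pOH = 1.66 and pH = 14.00 - 1.66 = 12.34.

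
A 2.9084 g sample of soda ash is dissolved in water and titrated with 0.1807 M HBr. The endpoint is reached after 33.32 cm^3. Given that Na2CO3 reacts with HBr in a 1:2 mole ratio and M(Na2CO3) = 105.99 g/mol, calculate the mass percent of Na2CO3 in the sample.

11.0%

n(HBr) = 0.1807 x 0.03332 = 0.006021 mol.
n(Na2CO3) = 0.006021 / 2 = 0.003010 mol.
mass of Na2CO3 = 0.003010 x 105.99 = 0.3191 g.
% purity = 0.3191 / 2.9084 x 100 = 11.0%.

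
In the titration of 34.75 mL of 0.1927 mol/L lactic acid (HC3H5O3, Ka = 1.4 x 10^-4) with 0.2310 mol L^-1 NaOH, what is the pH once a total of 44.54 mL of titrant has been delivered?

n(acid) = 0.1927 x 0.03475 = 0.006696 mol; n(NaOH) added = 0.2310 x 0.04454 = 0.01029 mol.
Base is in excess by 0.01029 - 0.006696 = 0.003592 mol in a total volume of 0.07929 L.
[OH^-] = 0.003592/0.07929 = 0.04531 M, so pOH = 1.34 and pH = 14.00 - 1.34 = 12.66.

12.66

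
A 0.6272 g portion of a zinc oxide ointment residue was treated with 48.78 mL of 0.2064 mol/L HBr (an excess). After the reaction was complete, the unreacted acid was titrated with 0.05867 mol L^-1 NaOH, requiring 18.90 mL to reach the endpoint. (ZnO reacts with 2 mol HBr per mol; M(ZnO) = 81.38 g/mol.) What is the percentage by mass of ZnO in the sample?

58.1%

Total n(HBr) added = 0.2064 x 0.04878 = 0.01007 mol.
n(NaOH) used = 0.05867 x 0.01890 = 0.001109 mol, which equals the excess n(HBr).
So n(HBr) consumed by the sample = 0.01007 - 0.001109 = 0.008959 mol.
n(ZnO) = 0.008959 / 2 = 0.004480 mol.
mass ZnO = 0.004480 x 81.38 = 0.3646 g, so %ZnO = 0.3646/0.6272 x 100 = 58.1%.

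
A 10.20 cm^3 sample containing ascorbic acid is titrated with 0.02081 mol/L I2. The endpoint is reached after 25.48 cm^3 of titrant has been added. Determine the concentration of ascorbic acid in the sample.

0.0520 M

n(I2) = 0.02081 x 0.02548 = 0.0005302 mol.
From the balanced equation, 1 mol I2 reacts with 1 mol ascorbic acid, so n(ascorbic acid) = 0.0005302 x 1/1 = 0.0005302 mol.
[ascorbic acid] = 0.0005302 / 0.01020 L = 0.0520 M.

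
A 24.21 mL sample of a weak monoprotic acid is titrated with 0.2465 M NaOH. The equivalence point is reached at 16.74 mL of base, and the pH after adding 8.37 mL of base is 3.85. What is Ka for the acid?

8.37 mL is half of the equivalence volume, so this is the half-equivalence point where [HA] = [A^-].
At half-equivalence pH = pKa, so pKa = 3.85.
Ka = 10^(-3.85) = 1.4 x 10^-4.

1.4 x 10^-4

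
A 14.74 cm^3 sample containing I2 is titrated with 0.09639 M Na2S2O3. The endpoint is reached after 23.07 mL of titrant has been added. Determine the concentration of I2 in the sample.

0.0754 M

n(Na2S2O3) = 0.09639 x 0.02307 = 0.002224 mol.
From the balanced equation, 2 mol Na2S2O3 reacts with 1 mol I2, so n(I2) = 0.002224 x 1/2 = 0.001112 mol.
[I2] = 0.001112 / 0.01474 L = 0.0754 M.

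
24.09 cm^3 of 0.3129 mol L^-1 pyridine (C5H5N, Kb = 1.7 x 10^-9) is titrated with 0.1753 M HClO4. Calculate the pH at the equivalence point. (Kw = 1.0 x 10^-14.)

n(C5H5N) = 0.3129 x 0.02409 = 0.007538 mol; V(HClO4) at equivalence = 0.007538/0.1753 = 0.04300 L.
At equivalence the base is fully converted to C5H5NH+; total volume = 0.06709 L, so [C5H5NH+] = 0.007538/0.06709 = 0.1124 M.
Ka(C5H5NH+) = Kw/Kb = 1.0e-14 / 1.7 x 10^-9 = 5.88e-6.
[H^+] = sqrt(Ka x [C5H5NH+]) = sqrt(5.88e-6 x 0.1124) = 0.000813 M.
pH = -log(0.000813) = 3.09.

3.09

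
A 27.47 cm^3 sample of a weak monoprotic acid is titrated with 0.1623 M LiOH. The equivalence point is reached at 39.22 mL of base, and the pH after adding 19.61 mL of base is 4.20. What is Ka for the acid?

19.61 mL is half of the equivalence volume, so this is the half-equivalence point where [HA] = [A^-].
At half-equivalence pH = pKa, so pKa = 4.20.
Ka = 10^(-4.20) = 6.3 x 10^-5.

6.3 x 10^-5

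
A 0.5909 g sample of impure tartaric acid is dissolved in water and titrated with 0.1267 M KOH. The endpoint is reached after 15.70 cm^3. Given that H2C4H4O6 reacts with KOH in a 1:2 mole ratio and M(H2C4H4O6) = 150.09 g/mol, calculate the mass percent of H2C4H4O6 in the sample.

25.3%

n(KOH) = 0.1267 x 0.01570 = 0.001989 mol.
n(H2C4H4O6) = 0.001989 / 2 = 0.0009946 mol.
mass of H2C4H4O6 = 0.0009946 x 150.09 = 0.1493 g.
% purity = 0.1493 / 0.5909 x 100 = 25.3%.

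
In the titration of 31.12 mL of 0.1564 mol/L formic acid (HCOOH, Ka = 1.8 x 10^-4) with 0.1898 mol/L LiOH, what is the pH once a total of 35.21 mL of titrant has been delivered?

n(acid) = 0.1564 x 0.03112 = 0.004867 mol; n(LiOH) added = 0.1898 x 0.03521 = 0.006683 mol.
Base is in excess by 0.006683 - 0.004867 = 0.001816 mol in a total volume of 0.06633 L.
[OH^-] = 0.001816/0.06633 = 0.02737 M, so pOH = 1.56 and pH = 14.00 - 1.56 = 12.44.

12.44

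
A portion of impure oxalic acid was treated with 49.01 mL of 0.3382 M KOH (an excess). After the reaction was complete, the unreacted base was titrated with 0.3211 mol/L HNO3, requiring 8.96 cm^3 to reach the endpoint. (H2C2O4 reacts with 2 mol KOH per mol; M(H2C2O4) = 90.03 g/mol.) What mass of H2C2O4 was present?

Total n(KOH) added = 0.3382 x 0.04901 = 0.01658 mol.
n(HNO3) used = 0.3211 x 0.008960 = 0.002877 mol, which equals the excess n(KOH).
So n(KOH) consumed by the sample = 0.01658 - 0.002877 = 0.01370 mol.
n(H2C2O4) = 0.01370 / 2 = 0.006849 mol.
mass = 0.006849 mol x 90.03 g/mol = 0.617 g.

0.617 g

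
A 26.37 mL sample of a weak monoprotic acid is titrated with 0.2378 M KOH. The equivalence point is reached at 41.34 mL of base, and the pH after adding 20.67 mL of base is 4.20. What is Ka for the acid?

20.67 mL is half of the equivalence volume, so this is the half-equivalence point where [HA] = [A^-].
At half-equivalence pH = pKa, so pKa = 4.20.
Ka = 10^(-4.20) = 6.3 x 10^-5.

6.3 x 10^-5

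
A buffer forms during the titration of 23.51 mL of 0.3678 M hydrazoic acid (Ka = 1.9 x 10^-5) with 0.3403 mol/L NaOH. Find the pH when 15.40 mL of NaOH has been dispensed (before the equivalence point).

Initial n(HN3) = 0.3678 x 0.02351 = 0.008647 mol.
n(NaOH) added = 0.3403 x 0.01540 = 0.005241 mol, converting that many moles of HN3 to N3-.
Remaining n(HN3) = 0.003406 mol; n(N3-) = 0.005241 mol.
By Henderson-Hasselbalch, pH = pKa + log([A^-]/[HA]) = 4.72 + log(0.005241/0.003406) = 4.72 + (+0.19) = 4.91.

4.91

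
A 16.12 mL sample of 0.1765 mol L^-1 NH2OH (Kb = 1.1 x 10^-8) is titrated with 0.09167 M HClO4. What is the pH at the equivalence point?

n(NH2OH) = 0.1765 x 0.01612 = 0.002845 mol; V(HClO4) at equivalence = 0.002845/0.09167 = 0.03104 L.
At equivalence the base is fully converted to NH3OH+; total volume = 0.04716 L, so [NH3OH+] = 0.002845/0.04716 = 0.06033 M.
Ka(NH3OH+) = Kw/Kb = 1.0e-14 / 1.1 x 10^-8 = 9.09e-7.
[H^+] = sqrt(Ka x [NH3OH+]) = sqrt(9.09e-7 x 0.06033) = 0.000234 M.
pH = -log(0.000234) = 3.63.

3.63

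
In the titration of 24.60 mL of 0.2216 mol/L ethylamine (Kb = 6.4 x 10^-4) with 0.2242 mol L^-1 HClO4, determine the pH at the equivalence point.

n(C2H5NH2) = 0.2216 x 0.02460 = 0.005451 mol; V(HClO4) at equivalence = 0.005451/0.2242 = 0.02431 L.
At equivalence the base is fully converted to C2H5NH3+; total volume = 0.04891 L, so [C2H5NH3+] = 0.005451/0.04891 = 0.1114 M.
Ka(C2H5NH3+) = Kw/Kb = 1.0e-14 / 6.4 x 10^-4 = 1.56e-11.
[H^+] = sqrt(Ka x [C2H5NH3+]) = sqrt(1.56e-11 x 0.1114) = 1.32e-6 M.
pH = -log(1.32e-6) = 5.88.

5.88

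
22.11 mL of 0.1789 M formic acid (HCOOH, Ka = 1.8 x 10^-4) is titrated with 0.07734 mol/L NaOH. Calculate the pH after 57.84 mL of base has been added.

11.81

n(acid) = 0.1789 x 0.02211 = 0.003955 mol; n(NaOH) added = 0.07734 x 0.05784 = 0.004473 mol.
Base is in excess by 0.004473 - 0.003955 = 0.0005179 mol in a total volume of 0.07995 L.
[OH^-] = 0.0005179/0.07995 = 0.006477 M, so pOH = 2.19 and pH = 14.00 - 2.19 = 11.81.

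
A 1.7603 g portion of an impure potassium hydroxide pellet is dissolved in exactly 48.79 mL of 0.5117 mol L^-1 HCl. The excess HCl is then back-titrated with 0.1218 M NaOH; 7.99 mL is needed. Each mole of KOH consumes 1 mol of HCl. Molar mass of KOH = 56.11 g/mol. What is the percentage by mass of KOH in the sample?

76.5%

Total n(HCl) added = 0.5117 x 0.04879 = 0.02497 mol.
n(NaOH) used = 0.1218 x 0.007990 = 0.0009732 mol, which equals the excess n(HCl).
So n(HCl) consumed by the sample = 0.02497 - 0.0009732 = 0.02399 mol.
n(KOH) = 0.02399 / 1 = 0.02399 mol.
mass KOH = 0.02399 x 56.11 = 1.346 g, so %KOH = 1.346/1.7603 x 100 = 76.5%.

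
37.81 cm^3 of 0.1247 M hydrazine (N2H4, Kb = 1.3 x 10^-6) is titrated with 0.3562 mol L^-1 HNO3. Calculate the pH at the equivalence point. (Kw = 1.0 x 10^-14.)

4.57

n(N2H4) = 0.1247 x 0.03781 = 0.004715 mol; V(HNO3) at equivalence = 0.004715/0.3562 = 0.01324 L.
At equivalence the base is fully converted to N2H5+; total volume = 0.05105 L, so [N2H5+] = 0.004715/0.05105 = 0.09236 M.
Ka(N2H5+) = Kw/Kb = 1.0e-14 / 1.3 x 10^-6 = 7.69e-9.
[H^+] = sqrt(Ka x [N2H5+]) = sqrt(7.69e-9 x 0.09236) = 2.67e-5 M.
pH = -log(2.67e-5) = 4.57.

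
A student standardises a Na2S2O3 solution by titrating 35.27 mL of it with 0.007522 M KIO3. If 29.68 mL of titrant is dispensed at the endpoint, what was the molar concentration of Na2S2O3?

n(KIO3) = 0.007522 x 0.02968 = 0.0002233 mol.
From the balanced equation, 1 mol KIO3 reacts with 6 mol Na2S2O3, so n(Na2S2O3) = 0.0002233 x 6/1 = 0.001340 mol.
[Na2S2O3] = 0.001340 / 0.03527 L = 0.0380 M.

0.0380 M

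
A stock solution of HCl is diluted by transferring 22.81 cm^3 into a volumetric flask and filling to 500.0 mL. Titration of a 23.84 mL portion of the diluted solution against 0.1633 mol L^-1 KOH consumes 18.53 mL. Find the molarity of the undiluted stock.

n(KOH) = 0.1633 x 0.01853 = 0.003026 mol.
n(HCl) in the aliquot = 0.003026 mol.
[diluted HCl] = 0.003026 / 0.02384 = 0.1269 M.
Dilution factor = 500.0/22.81 = 21.92, so [stock] = 0.1269 x 21.92 = 2.78 M.

2.78 M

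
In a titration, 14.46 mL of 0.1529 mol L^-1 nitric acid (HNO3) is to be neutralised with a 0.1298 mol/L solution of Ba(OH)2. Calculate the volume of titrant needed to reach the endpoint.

8.52 mL

n(HNO3) = 0.1529 mol/L x 0.01446 L = 0.002211 mol.
The neutralisation is 2 HNO3 : 1 Ba(OH)2, so n(Ba(OH)2) = 0.002211 x 1/2 = 0.001105 mol.
V(Ba(OH)2) = 0.001105 / 0.1298 = 0.008517 L = 8.52 mL.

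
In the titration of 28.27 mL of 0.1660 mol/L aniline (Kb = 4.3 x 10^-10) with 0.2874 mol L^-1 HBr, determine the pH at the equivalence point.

n(C6H5NH2) = 0.1660 x 0.02827 = 0.004693 mol; V(HBr) at equivalence = 0.004693/0.2874 = 0.01633 L.
At equivalence the base is fully converted to C6H5NH3+; total volume = 0.04460 L, so [C6H5NH3+] = 0.004693/0.04460 = 0.1052 M.
Ka(C6H5NH3+) = Kw/Kb = 1.0e-14 / 4.3 x 10^-10 = 2.33e-5.
[H^+] = sqrt(Ka x [C6H5NH3+]) = sqrt(2.33e-5 x 0.1052) = 0.00156 M.
pH = -log(0.00156) = 2.81.

2.81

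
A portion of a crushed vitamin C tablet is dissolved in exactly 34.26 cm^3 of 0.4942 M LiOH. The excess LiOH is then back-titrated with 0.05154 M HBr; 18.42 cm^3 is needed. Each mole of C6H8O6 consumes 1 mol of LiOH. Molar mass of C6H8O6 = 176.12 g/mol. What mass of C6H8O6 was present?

2.81 g

Total n(LiOH) added = 0.4942 x 0.03426 = 0.01693 mol.
n(HBr) used = 0.05154 x 0.01842 = 0.0009494 mol, which equals the excess n(LiOH).
So n(LiOH) consumed by the sample = 0.01693 - 0.0009494 = 0.01598 mol.
n(C6H8O6) = 0.01598 / 1 = 0.01598 mol.
mass = 0.01598 mol x 176.12 g/mol = 2.81 g.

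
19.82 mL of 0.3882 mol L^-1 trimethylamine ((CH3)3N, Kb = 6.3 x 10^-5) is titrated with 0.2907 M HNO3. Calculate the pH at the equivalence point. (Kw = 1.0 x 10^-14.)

n((CH3)3N) = 0.3882 x 0.01982 = 0.007694 mol; V(HNO3) at equivalence = 0.007694/0.2907 = 0.02647 L.
At equivalence the base is fully converted to (CH3)3NH+; total volume = 0.04629 L, so [(CH3)3NH+] = 0.007694/0.04629 = 0.1662 M.
Ka((CH3)3NH+) = Kw/Kb = 1.0e-14 / 6.3 x 10^-5 = 1.59e-10.
[H^+] = sqrt(Ka x [(CH3)3NH+]) = sqrt(1.59e-10 x 0.1662) = 5.14e-6 M.
pH = -log(5.14e-6) = 5.29.

5.29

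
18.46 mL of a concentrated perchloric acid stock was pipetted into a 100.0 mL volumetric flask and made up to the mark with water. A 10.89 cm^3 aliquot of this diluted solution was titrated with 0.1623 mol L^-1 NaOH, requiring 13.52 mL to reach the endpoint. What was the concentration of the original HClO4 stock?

1.09 M

n(NaOH) = 0.1623 x 0.01352 = 0.002194 mol.
n(HClO4) in the aliquot = 0.002194 mol.
[diluted HClO4] = 0.002194 / 0.01089 = 0.2015 M.
Dilution factor = 100.0/18.46 = 5.417, so [stock] = 0.2015 x 5.417 = 1.09 M.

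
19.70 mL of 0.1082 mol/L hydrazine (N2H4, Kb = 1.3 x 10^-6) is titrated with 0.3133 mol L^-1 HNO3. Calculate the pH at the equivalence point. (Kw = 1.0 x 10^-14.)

4.60

n(N2H4) = 0.1082 x 0.01970 = 0.002132 mol; V(HNO3) at equivalence = 0.002132/0.3133 = 0.006804 L.
At equivalence the base is fully converted to N2H5+; total volume = 0.02650 L, so [N2H5+] = 0.002132/0.02650 = 0.08042 M.
Ka(N2H5+) = Kw/Kb = 1.0e-14 / 1.3 x 10^-6 = 7.69e-9.
[H^+] = sqrt(Ka x [N2H5+]) = sqrt(7.69e-9 x 0.08042) = 2.49e-5 M.
pH = -log(2.49e-5) = 4.60.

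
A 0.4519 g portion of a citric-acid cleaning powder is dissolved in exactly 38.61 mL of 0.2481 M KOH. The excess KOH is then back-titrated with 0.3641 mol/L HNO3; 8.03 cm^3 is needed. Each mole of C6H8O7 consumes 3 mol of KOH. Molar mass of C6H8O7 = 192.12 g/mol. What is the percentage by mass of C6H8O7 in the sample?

94.3%

Total n(KOH) added = 0.2481 x 0.03861 = 0.009579 mol.
n(HNO3) used = 0.3641 x 0.008030 = 0.002924 mol, which equals the excess n(KOH).
So n(KOH) consumed by the sample = 0.009579 - 0.002924 = 0.006655 mol.
n(C6H8O7) = 0.006655 / 3 = 0.002218 mol.
mass C6H8O7 = 0.002218 x 192.12 = 0.4262 g, so %C6H8O7 = 0.4262/0.4519 x 100 = 94.3%.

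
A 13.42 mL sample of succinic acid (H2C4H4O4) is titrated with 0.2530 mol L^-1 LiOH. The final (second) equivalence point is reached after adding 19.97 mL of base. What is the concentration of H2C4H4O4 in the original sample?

0.188 M

n(LiOH) = 0.2530 x 0.01997 = 0.005052 mol.
At the final (second) equivalence point, 2 mol OH^- react per mol H2C4H4O4, so n(H2C4H4O4) = 0.005052 / 2 = 0.002526 mol.
[H2C4H4O4] = 0.002526 / 0.01342 L = 0.188 M.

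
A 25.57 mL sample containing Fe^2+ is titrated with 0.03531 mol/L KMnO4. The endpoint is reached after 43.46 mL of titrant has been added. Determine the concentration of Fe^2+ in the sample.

n(KMnO4) = 0.03531 x 0.04346 = 0.001535 mol.
From the balanced equation, 1 mol KMnO4 reacts with 5 mol Fe^2+, so n(Fe^2+) = 0.001535 x 5/1 = 0.007673 mol.
[Fe^2+] = 0.007673 / 0.02557 L = 0.300 M.

0.300 M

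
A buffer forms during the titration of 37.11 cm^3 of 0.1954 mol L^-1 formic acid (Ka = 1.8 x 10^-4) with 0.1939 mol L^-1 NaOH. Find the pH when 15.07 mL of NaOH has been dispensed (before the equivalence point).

3.57

Initial n(HCOOH) = 0.1954 x 0.03711 = 0.007251 mol.
n(NaOH) added = 0.1939 x 0.01507 = 0.002922 mol, converting that many moles of HCOOH to HCOO-.
Remaining n(HCOOH) = 0.004329 mol; n(HCOO-) = 0.002922 mol.
By Henderson-Hasselbalch, pH = pKa + log([A^-]/[HA]) = 3.74 + log(0.002922/0.004329) = 3.74 + (-0.17) = 3.57.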